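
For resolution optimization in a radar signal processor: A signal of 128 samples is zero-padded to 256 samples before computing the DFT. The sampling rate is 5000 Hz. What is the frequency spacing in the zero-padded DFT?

Original DFT: N = 128, resolution = f_s/N = 5000/128 = 625/16 Hz
Zero-padded DFT: N = 256, resolution = f_s/N = 5000/256 = 625/32 Hz
Zero-padding interpolates the spectrum (finer frequency grid)
but does NOT improve the true spectral resolution (ability to resolve close frequencies).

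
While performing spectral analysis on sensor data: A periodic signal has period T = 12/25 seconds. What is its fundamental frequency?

The fundamental frequency is the reciprocal of the period.
f = 1/T = 1/(12/25) = 25/12 Hz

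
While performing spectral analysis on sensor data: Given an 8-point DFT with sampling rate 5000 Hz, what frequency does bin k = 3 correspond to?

The frequency of DFT bin k is: f_k = k * f_s / N
f_3 = 3 * 5000 / 8 = 1875 Hz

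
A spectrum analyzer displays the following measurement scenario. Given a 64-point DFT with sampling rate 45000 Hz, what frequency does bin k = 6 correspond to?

The frequency of DFT bin k is: f_k = k * f_s / N
f_6 = 6 * 45000 / 64 = 16875/4 Hz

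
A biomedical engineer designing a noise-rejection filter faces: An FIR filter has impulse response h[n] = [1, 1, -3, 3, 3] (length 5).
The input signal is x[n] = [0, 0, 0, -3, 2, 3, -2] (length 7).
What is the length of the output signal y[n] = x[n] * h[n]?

For linear convolution, the output length is:
len(y) = len(x) + len(h) - 1 = 7 + 5 - 1 = 11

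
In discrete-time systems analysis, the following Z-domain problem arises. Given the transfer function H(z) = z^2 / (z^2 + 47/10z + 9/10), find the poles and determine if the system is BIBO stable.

Poles are roots of the denominator: z^2 + 47/10z + 9/10 = 0.
Quadratic formula: z = [-(47/10) +/- sqrt((47/10)^2 - 4*(9/10))] / 2
Discriminant = 2209/100 - 18/5 = 1849/100; sqrt = 43/10.
z = (-47/10 +/- 43/10) / 2 => z = -1/5 or z = -9/2.
|p1| = 9/2, |p2| = 1/5.
For BIBO stability, all poles must lie inside the unit circle (|p| < 1).
System is UNSTABLE since at least one |p| >= 1.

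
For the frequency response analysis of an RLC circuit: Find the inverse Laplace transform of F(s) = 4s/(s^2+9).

Standard pair: s/(s^2+w^2) <-> cos(wt)*u(t)
With k=4, w=3: f(t) = 4*cos(3t)*u(t)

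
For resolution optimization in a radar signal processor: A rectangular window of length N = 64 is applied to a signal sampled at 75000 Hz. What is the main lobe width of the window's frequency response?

For a rectangular window of length N,
the main lobe width in frequency is 2*f_s/N.
= 2*75000/64 = 9375/4 Hz
This determines the minimum frequency separation for resolving two sinusoids.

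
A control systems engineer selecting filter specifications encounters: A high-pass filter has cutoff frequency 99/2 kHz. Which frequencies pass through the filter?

A high-pass filter passes all frequencies above the cutoff frequency 99/2 kHz and attenuates lower frequencies.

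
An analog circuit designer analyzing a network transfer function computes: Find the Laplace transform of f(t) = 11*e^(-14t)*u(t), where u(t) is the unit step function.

Standard Laplace transform pair:
e^(-at)*u(t) <-> 1/(s+a)
With a = 14: L{11*e^(-14t)*u(t)} = 11/(s+14), ROC: Re(s) > -14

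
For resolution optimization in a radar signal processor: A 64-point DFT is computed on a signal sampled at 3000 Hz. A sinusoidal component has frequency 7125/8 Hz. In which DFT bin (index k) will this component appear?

DFT frequency resolution = f_s/N = 3000/64 = 375/8 Hz
Bin index k = f_signal / resolution = 7125/8 / 375/8 = 19
The signal frequency 7125/8 Hz falls in DFT bin k = 19.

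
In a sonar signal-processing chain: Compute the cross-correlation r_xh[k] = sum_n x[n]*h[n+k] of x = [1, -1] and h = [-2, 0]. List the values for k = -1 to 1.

Both sequences indexed from 0 and zero outside their support.
Lags with overlap: k = -1 to 1.
  r_xh[-1] = x[1]*h[0] = 2
  r_xh[0] = x[0]*h[0] + x[1]*h[1] = -2
  r_xh[1] = x[0]*h[1] = 0
r_xh = [2, -2, 0] (for k = -1, ..., 1)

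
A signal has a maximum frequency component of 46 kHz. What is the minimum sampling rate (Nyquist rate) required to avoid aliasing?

By the Nyquist-Shannon sampling theorem,
the minimum sampling rate (Nyquist rate) must be at least 2 * f_max.
Nyquist rate = 2 * 46 kHz = 92 kHz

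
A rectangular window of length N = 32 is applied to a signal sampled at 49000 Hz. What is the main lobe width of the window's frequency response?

For a rectangular window of length N,
the main lobe width in frequency is 2*f_s/N.
= 2*49000/32 = 6125/2 Hz
This determines the minimum frequency separation for resolving two sinusoids.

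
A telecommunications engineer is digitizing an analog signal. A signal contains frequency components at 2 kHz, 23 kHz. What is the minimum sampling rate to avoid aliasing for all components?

The highest frequency component is f_max = 23 kHz.
Nyquist rate = 2 * f_max = 2 * 23 kHz = 46 kHz.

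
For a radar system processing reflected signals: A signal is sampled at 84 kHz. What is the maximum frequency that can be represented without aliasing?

The maximum frequency that can be represented without aliasing
is the Nyquist frequency: f_max = f_s / 2 = 84 kHz / 2 = 42 kHz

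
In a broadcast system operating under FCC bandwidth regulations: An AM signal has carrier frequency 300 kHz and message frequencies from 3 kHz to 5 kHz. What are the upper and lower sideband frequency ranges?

Upper sideband (USB) = fc + [fm_low, fm_high] = 300 + [3, 5] = [303, 305] kHz
Lower sideband (LSB) = fc - [fm_high, fm_low] = 300 - [5, 3] = [295, 297] kHz
Total occupied spectrum: 295 kHz to 305 kHz (plus carrier at 300 kHz)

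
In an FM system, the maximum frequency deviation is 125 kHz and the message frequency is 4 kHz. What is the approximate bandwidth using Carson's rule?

Carson's rule: BW = 2*(delta_f + f_m)
= 2*(125 + 4) kHz = 258 kHz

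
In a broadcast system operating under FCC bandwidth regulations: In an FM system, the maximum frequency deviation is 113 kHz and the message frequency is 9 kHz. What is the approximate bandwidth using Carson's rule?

Carson's rule: BW = 2*(delta_f + f_m)
= 2*(113 + 9) kHz = 244 kHz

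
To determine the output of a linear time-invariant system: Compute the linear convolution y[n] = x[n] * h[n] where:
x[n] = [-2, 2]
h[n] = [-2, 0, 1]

y[n] = sum_k x[k]*h[n-k]. Output length = len(x) + len(h) - 1 = 2 + 3 - 1 = 4.
y[0] = -2*-2 = 4
y[1] = 2*-2 + -2*0 = -4
y[2] = 2*0 + -2*1 = -2
y[3] = 2*1 = 2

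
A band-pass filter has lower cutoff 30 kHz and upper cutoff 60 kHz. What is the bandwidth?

Bandwidth = f_high - f_low
= 60 kHz - 30 kHz = 30 kHz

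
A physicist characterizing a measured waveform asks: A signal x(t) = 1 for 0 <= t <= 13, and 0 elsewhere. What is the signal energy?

Energy = integral of |x(t)|^2 dt over the signal duration
= 1^2 * 13 = 1 * 13 = 13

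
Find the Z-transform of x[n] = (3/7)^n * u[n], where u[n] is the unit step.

The Z-transform of a^n * u[n] is z/(z-a) for |z| > |a|.
Here a = 3/7, so X(z) = z/(z - (3/7)) = 7z/(7z - 3)
ROC: |z| > 3/7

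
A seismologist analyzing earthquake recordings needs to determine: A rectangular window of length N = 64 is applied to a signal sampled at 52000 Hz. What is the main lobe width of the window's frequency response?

For a rectangular window of length N,
the main lobe width in frequency is 2*f_s/N.
= 2*52000/64 = 1625 Hz
This determines the minimum frequency separation for resolving two sinusoids.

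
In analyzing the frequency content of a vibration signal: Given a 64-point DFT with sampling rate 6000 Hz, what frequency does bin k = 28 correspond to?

The frequency of DFT bin k is: f_k = k * f_s / N
f_28 = 28 * 6000 / 64 = 2625 Hz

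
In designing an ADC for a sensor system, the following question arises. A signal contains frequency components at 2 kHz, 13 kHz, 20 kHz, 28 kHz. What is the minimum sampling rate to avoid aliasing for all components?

The highest frequency component is f_max = 28 kHz.
Nyquist rate = 2 * f_max = 2 * 28 kHz = 56 kHz.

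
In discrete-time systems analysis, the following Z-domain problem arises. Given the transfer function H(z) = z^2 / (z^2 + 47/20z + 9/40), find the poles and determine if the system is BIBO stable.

Poles are roots of the denominator: z^2 + 47/20z + 9/40 = 0.
Quadratic formula: z = [-(47/20) +/- sqrt((47/20)^2 - 4*(9/40))] / 2
Discriminant = 2209/400 - 9/10 = 1849/400; sqrt = 43/20.
z = (-47/20 +/- 43/20) / 2 => z = -1/10 or z = -9/4.
|p1| = 9/4, |p2| = 1/10.
For BIBO stability, all poles must lie inside the unit circle (|p| < 1).
System is UNSTABLE since at least one |p| >= 1.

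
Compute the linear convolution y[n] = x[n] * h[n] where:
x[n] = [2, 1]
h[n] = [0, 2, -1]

y[n] = sum_k x[k]*h[n-k]. Output length = len(x) + len(h) - 1 = 2 + 3 - 1 = 4.
y[0] = 2*0 = 0
y[1] = 1*0 + 2*2 = 4
y[2] = 1*2 + 2*-1 = 0
y[3] = 1*-1 = -1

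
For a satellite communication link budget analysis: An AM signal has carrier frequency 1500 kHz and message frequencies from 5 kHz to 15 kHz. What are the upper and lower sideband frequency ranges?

Upper sideband (USB) = fc + [fm_low, fm_high] = 1500 + [5, 15] = [1505, 1515] kHz
Lower sideband (LSB) = fc - [fm_high, fm_low] = 1500 - [15, 5] = [1485, 1495] kHz
Total occupied spectrum: 1485 kHz to 1515 kHz (plus carrier at 1500 kHz)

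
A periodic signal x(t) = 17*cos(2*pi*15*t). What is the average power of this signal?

Average power of A*cos(wt) is A^2/2.
P = 17^2 / 2 = 289/2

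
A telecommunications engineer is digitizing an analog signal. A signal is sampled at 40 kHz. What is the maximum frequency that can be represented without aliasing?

The maximum frequency that can be represented without aliasing
is the Nyquist frequency: f_max = f_s / 2 = 40 kHz / 2 = 20 kHz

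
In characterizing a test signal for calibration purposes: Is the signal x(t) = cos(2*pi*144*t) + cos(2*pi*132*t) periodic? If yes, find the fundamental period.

f1 = 144 Hz, f2 = 132 Hz
Period T1 = 1/144, T2 = 1/132
Ratio T1/T2 = 132/144, which is rational.
The signal is periodic with fundamental period T = 1/GCD(144,132) = 1/12 s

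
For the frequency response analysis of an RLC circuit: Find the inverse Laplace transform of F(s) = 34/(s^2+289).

Standard pair: w/(s^2+w^2) <-> sin(wt)*u(t)
Recognize w^2 = 289, so w = 17; numerator 34 = 2*17.
f(t) = 2*sin(17t)*u(t)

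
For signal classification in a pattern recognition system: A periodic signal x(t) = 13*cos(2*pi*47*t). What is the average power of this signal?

Average power of A*cos(wt) is A^2/2.
P = 13^2 / 2 = 169/2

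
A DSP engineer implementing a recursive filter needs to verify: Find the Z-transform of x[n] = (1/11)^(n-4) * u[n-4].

Time-shifting property: if X(z) = Z{x[n]}, then Z{x[n-d]} = z^(-d) * X(z)
X(z) = z/(z - 1/11) for x[n] = (1/11)^n * u[n]
Z{x[n-4]} = z^(-4) * z/(z - 1/11) = z^(-3)/(z - 1/11)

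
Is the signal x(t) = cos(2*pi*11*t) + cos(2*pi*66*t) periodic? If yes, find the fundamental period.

f1 = 11 Hz, f2 = 66 Hz
Period T1 = 1/11, T2 = 1/66
Ratio T1/T2 = 66/11, which is rational.
The signal is periodic with fundamental period T = 1/GCD(11,66) = 1/11 s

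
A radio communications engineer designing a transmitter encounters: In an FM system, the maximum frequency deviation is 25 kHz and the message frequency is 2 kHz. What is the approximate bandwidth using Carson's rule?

Carson's rule: BW = 2*(delta_f + f_m)
= 2*(25 + 2) kHz = 54 kHz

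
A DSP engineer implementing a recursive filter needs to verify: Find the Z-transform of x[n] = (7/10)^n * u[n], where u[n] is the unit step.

The Z-transform of a^n * u[n] is z/(z-a) for |z| > |a|.
Here a = 7/10, so X(z) = z/(z - (7/10)) = 10z/(10z - 7)
ROC: |z| > 7/10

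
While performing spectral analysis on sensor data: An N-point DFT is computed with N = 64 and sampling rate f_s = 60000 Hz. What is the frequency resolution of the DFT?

DFT frequency resolution = f_s / N
= 60000 / 64 = 1875/2 Hz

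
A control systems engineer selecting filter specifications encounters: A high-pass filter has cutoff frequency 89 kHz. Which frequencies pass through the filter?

A high-pass filter passes all frequencies above the cutoff frequency 89 kHz and attenuates lower frequencies.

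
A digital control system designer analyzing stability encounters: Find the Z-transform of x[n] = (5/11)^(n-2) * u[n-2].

Time-shifting property: if X(z) = Z{x[n]}, then Z{x[n-d]} = z^(-d) * X(z)
X(z) = z/(z - 5/11) for x[n] = (5/11)^n * u[n]
Z{x[n-2]} = z^(-2) * z/(z - 5/11) = z^(-1)/(z - 5/11)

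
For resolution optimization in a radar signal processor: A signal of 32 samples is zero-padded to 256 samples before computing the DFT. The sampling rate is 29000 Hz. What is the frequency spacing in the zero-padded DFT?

Original DFT: N = 32, resolution = f_s/N = 29000/32 = 3625/4 Hz
Zero-padded DFT: N = 256, resolution = f_s/N = 29000/256 = 3625/32 Hz
Zero-padding interpolates the spectrum (finer frequency grid)
but does NOT improve the true spectral resolution (ability to resolve close frequencies).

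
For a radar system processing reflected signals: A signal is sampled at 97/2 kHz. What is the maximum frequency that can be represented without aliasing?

The maximum frequency that can be represented without aliasing
is the Nyquist frequency: f_max = f_s / 2 = 97/2 kHz / 2 = 97/4 kHz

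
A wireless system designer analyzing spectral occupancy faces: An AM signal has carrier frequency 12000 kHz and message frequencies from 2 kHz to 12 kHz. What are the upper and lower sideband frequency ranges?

Upper sideband (USB) = fc + [fm_low, fm_high] = 12000 + [2, 12] = [12002, 12012] kHz
Lower sideband (LSB) = fc - [fm_high, fm_low] = 12000 - [12, 2] = [11988, 11998] kHz
Total occupied spectrum: 11988 kHz to 12012 kHz (plus carrier at 12000 kHz)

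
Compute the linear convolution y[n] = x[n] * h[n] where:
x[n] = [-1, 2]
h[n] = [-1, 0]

y[n] = sum_k x[k]*h[n-k]. Output length = len(x) + len(h) - 1 = 2 + 2 - 1 = 3.
y[0] = -1*-1 = 1
y[1] = 2*-1 + -1*0 = -2
y[2] = 2*0 = 0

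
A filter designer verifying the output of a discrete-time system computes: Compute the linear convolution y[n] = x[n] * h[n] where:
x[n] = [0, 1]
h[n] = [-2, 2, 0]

y[n] = sum_k x[k]*h[n-k]. Output length = len(x) + len(h) - 1 = 2 + 3 - 1 = 4.
y[0] = 0*-2 = 0
y[1] = 1*-2 + 0*2 = -2
y[2] = 1*2 + 0*0 = 2
y[3] = 1*0 = 0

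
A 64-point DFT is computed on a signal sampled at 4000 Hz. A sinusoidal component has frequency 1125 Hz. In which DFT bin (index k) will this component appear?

DFT frequency resolution = f_s/N = 4000/64 = 125/2 Hz
Bin index k = f_signal / resolution = 1125 / 125/2 = 18
The signal frequency 1125 Hz falls in DFT bin k = 18.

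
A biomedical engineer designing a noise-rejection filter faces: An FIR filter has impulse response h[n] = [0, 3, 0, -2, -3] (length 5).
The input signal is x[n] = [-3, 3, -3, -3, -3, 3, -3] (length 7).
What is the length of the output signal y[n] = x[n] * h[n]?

For linear convolution, the output length is:
len(y) = len(x) + len(h) - 1 = 7 + 5 - 1 = 11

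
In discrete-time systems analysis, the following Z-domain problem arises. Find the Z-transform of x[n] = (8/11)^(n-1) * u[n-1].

Time-shifting property: if X(z) = Z{x[n]}, then Z{x[n-d]} = z^(-d) * X(z)
X(z) = z/(z - 8/11) for x[n] = (8/11)^n * u[n]
Z{x[n-1]} = z^(-1) * z/(z - 8/11) = 1/(z - 8/11)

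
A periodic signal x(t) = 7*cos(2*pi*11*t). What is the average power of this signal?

Average power of A*cos(wt) is A^2/2.
P = 7^2 / 2 = 49/2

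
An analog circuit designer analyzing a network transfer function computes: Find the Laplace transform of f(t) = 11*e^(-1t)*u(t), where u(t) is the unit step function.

Standard Laplace transform pair:
e^(-at)*u(t) <-> 1/(s+a)
With a = 1: L{11*e^(-1t)*u(t)} = 11/(s+1), ROC: Re(s) > -1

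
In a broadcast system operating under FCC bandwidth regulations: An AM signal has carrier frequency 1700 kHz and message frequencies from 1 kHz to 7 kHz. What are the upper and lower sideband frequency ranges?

Upper sideband (USB) = fc + [fm_low, fm_high] = 1700 + [1, 7] = [1701, 1707] kHz
Lower sideband (LSB) = fc - [fm_high, fm_low] = 1700 - [7, 1] = [1693, 1699] kHz
Total occupied spectrum: 1693 kHz to 1707 kHz (plus carrier at 1700 kHz)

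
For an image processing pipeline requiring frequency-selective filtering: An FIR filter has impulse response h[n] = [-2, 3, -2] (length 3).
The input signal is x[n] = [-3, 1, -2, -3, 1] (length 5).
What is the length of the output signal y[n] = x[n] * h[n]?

For linear convolution, the output length is:
len(y) = len(x) + len(h) - 1 = 5 + 3 - 1 = 7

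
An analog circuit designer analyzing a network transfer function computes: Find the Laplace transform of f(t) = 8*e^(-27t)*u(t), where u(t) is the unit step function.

Standard Laplace transform pair:
e^(-at)*u(t) <-> 1/(s+a)
With a = 27: L{8*e^(-27t)*u(t)} = 8/(s+27), ROC: Re(s) > -27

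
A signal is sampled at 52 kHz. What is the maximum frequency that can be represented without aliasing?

The maximum frequency that can be represented without aliasing
is the Nyquist frequency: f_max = f_s / 2 = 52 kHz / 2 = 26 kHz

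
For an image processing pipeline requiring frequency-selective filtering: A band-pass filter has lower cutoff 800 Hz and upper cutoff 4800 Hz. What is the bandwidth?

Bandwidth = f_high - f_low
= 4800 Hz - 800 Hz = 4000 Hz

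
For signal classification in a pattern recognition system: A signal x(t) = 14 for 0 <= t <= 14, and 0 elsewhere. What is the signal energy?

Energy = integral of |x(t)|^2 dt over the signal duration
= 14^2 * 14 = 196 * 14 = 2744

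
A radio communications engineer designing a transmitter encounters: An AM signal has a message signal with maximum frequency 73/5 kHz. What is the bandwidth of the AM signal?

In AM (double-sideband), the bandwidth is twice the message frequency.
BW = 2 * f_m = 2 * 73/5 kHz = 146/5 kHz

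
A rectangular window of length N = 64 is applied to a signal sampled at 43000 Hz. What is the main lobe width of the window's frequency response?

For a rectangular window of length N,
the main lobe width in frequency is 2*f_s/N.
= 2*43000/64 = 5375/4 Hz
This determines the minimum frequency separation for resolving two sinusoids.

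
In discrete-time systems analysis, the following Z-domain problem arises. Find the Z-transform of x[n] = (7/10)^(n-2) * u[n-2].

Time-shifting property: if X(z) = Z{x[n]}, then Z{x[n-d]} = z^(-d) * X(z)
X(z) = z/(z - 7/10) for x[n] = (7/10)^n * u[n]
Z{x[n-2]} = z^(-2) * z/(z - 7/10) = z^(-1)/(z - 7/10)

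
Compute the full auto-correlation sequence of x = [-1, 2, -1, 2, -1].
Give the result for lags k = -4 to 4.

r_xx[k] = sum_m x[m]*x[m+k], indexed from 0, for k = -4 to 4:
  r_xx[-4] = x[4]*x[0] = 1
  r_xx[-3] = x[3]*x[0] + x[4]*x[1] = -4
  r_xx[-2] = x[2]*x[0] + x[3]*x[1] + x[4]*x[2] = 6
  r_xx[-1] = x[1]*x[0] + x[2]*x[1] + x[3]*x[2] + x[4]*x[3] = -8
  r_xx[0] = x[0]*x[0] + x[1]*x[1] + x[2]*x[2] + x[3]*x[3] + x[4]*x[4] = 11
  r_xx[1] = x[0]*x[1] + x[1]*x[2] + x[2]*x[3] + x[3]*x[4] = -8
  r_xx[2] = x[0]*x[2] + x[1]*x[3] + x[2]*x[4] = 6
  r_xx[3] = x[0]*x[3] + x[1]*x[4] = -4
  r_xx[4] = x[0]*x[4] = 1
r_xx = [1, -4, 6, -8, 11, -8, 6, -4, 1]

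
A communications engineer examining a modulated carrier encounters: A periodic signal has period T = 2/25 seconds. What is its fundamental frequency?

The fundamental frequency is the reciprocal of the period.
f = 1/T = 1/(2/25) = 25/2 Hz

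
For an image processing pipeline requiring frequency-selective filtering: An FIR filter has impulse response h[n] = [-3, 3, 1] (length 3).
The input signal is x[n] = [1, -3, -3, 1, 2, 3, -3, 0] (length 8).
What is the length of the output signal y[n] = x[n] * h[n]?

For linear convolution, the output length is:
len(y) = len(x) + len(h) - 1 = 8 + 3 - 1 = 10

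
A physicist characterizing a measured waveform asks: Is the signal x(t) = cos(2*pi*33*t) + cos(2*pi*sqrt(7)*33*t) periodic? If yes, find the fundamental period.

f1 = 33 Hz, f2 = 33*sqrt(7) Hz
Ratio f2/f1 = sqrt(7), which is irrational.
Since the frequency ratio is irrational, no common period exists.
The signal is not periodic.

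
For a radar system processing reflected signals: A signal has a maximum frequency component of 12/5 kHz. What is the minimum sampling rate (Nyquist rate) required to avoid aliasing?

By the Nyquist-Shannon sampling theorem,
the minimum sampling rate (Nyquist rate) must be at least 2 * f_max.
Nyquist rate = 2 * 12/5 kHz = 24/5 kHz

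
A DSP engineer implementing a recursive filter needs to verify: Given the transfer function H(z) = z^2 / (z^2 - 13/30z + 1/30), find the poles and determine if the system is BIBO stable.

Poles are roots of the denominator: z^2 - 13/30z + 1/30 = 0.
Quadratic formula: z = [-(-13/30) +/- sqrt((-13/30)^2 - 4*(1/30))] / 2
Discriminant = 169/900 - 2/15 = 49/900; sqrt = 7/30.
z = (13/30 +/- 7/30) / 2 => z = 1/3 or z = 1/10.
|p1| = 1/10, |p2| = 1/3.
For BIBO stability, all poles must lie inside the unit circle (|p| < 1).
System is STABLE since both |p| < 1.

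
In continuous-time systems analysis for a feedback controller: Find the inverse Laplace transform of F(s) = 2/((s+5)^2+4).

Standard pair: w/((s+a)^2+w^2) <-> e^(-at)*sin(wt)*u(t)
With a=5, w=2: f(t) = e^(-5t)*sin(2t)*u(t)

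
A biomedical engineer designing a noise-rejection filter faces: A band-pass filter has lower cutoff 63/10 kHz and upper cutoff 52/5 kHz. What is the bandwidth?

Bandwidth = f_high - f_low
= 52/5 kHz - 63/10 kHz = 41/10 kHz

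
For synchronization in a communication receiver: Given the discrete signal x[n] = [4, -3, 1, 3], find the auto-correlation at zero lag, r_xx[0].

The auto-correlation at zero lag r_xx[0] equals the signal energy.
r_xx[0] = sum of x[n]^2 = 4^2 + (-3)^2 + 1^2 + 3^2
= 16 + 9 + 1 + 9 = 35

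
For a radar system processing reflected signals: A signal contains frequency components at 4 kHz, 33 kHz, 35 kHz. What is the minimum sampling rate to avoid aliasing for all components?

The highest frequency component is f_max = 35 kHz.
Nyquist rate = 2 * f_max = 2 * 35 kHz = 70 kHz.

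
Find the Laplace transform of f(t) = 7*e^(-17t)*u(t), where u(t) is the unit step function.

Standard Laplace transform pair:
e^(-at)*u(t) <-> 1/(s+a)
With a = 17: L{7*e^(-17t)*u(t)} = 7/(s+17), ROC: Re(s) > -17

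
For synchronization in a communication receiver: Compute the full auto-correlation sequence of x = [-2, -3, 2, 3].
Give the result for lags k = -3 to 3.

r_xx[k] = sum_m x[m]*x[m+k], indexed from 0, for k = -3 to 3:
  r_xx[-3] = x[3]*x[0] = -6
  r_xx[-2] = x[2]*x[0] + x[3]*x[1] = -13
  r_xx[-1] = x[1]*x[0] + x[2]*x[1] + x[3]*x[2] = 6
  r_xx[0] = x[0]*x[0] + x[1]*x[1] + x[2]*x[2] + x[3]*x[3] = 26
  r_xx[1] = x[0]*x[1] + x[1]*x[2] + x[2]*x[3] = 6
  r_xx[2] = x[0]*x[2] + x[1]*x[3] = -13
  r_xx[3] = x[0]*x[3] = -6
r_xx = [-6, -13, 6, 26, 6, -13, -6]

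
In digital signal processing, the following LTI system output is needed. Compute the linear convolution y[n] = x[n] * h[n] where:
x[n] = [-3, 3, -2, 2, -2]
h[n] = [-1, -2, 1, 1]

y[n] = sum_k x[k]*h[n-k]. Output length = len(x) + len(h) - 1 = 5 + 4 - 1 = 8.
y[0] = -3*-1 = 3
y[1] = 3*-1 + -3*-2 = 3
y[2] = -2*-1 + 3*-2 + -3*1 = -7
y[3] = 2*-1 + -2*-2 + 3*1 + -3*1 = 2
y[4] = -2*-1 + 2*-2 + -2*1 + 3*1 = -1
y[5] = -2*-2 + 2*1 + -2*1 = 4
y[6] = -2*1 + 2*1 = 0
y[7] = -2*1 = -2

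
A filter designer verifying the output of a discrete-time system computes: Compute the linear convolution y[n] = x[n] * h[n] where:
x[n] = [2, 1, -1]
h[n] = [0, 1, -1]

y[n] = sum_k x[k]*h[n-k]. Output length = len(x) + len(h) - 1 = 3 + 3 - 1 = 5.
y[0] = 2*0 = 0
y[1] = 1*0 + 2*1 = 2
y[2] = -1*0 + 1*1 + 2*-1 = -1
y[3] = -1*1 + 1*-1 = -2
y[4] = -1*-1 = 1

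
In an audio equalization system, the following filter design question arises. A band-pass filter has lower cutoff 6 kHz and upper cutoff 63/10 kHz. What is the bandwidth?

Bandwidth = f_high - f_low
= 63/10 kHz - 6 kHz = 3/10 kHz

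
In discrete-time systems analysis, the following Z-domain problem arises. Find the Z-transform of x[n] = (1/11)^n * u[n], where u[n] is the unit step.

The Z-transform of a^n * u[n] is z/(z-a) for |z| > |a|.
Here a = 1/11, so X(z) = z/(z - (1/11)) = 11z/(11z - 1)
ROC: |z| > 1/11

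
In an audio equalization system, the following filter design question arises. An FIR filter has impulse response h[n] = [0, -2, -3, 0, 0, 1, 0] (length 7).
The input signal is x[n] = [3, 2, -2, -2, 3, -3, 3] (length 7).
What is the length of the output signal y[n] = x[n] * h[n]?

For linear convolution, the output length is:
len(y) = len(x) + len(h) - 1 = 7 + 7 - 1 = 13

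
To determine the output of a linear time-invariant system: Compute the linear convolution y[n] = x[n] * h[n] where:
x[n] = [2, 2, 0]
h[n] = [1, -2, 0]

y[n] = sum_k x[k]*h[n-k]. Output length = len(x) + len(h) - 1 = 3 + 3 - 1 = 5.
y[0] = 2*1 = 2
y[1] = 2*1 + 2*-2 = -2
y[2] = 0*1 + 2*-2 + 2*0 = -4
y[3] = 0*-2 + 2*0 = 0
y[4] = 0*0 = 0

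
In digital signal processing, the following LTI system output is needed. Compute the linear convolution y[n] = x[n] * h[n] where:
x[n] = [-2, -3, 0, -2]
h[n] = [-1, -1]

y[n] = sum_k x[k]*h[n-k]. Output length = len(x) + len(h) - 1 = 4 + 2 - 1 = 5.
y[0] = -2*-1 = 2
y[1] = -3*-1 + -2*-1 = 5
y[2] = 0*-1 + -3*-1 = 3
y[3] = -2*-1 + 0*-1 = 2
y[4] = -2*-1 = 2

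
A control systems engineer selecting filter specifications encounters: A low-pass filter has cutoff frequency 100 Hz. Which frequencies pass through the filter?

A low-pass filter passes all frequencies below the cutoff frequency 100 Hz and attenuates higher frequencies.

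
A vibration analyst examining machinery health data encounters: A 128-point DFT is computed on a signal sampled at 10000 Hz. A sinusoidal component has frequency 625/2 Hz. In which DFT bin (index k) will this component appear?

DFT frequency resolution = f_s/N = 10000/128 = 625/8 Hz
Bin index k = f_signal / resolution = 625/2 / 625/8 = 4
The signal frequency 625/2 Hz falls in DFT bin k = 4.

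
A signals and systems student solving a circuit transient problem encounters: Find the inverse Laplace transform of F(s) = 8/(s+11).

Standard pair: k/(s+a) <-> k*e^(-at)*u(t)
With k=8, a=11: f(t) = 8*e^(-11t)*u(t)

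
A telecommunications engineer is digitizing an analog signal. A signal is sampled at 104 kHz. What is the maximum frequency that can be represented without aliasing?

The maximum frequency that can be represented without aliasing
is the Nyquist frequency: f_max = f_s / 2 = 104 kHz / 2 = 52 kHz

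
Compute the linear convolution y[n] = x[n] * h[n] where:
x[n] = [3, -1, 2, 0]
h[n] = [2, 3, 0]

y[n] = sum_k x[k]*h[n-k]. Output length = len(x) + len(h) - 1 = 4 + 3 - 1 = 6.
y[0] = 3*2 = 6
y[1] = -1*2 + 3*3 = 7
y[2] = 2*2 + -1*3 + 3*0 = 1
y[3] = 0*2 + 2*3 + -1*0 = 6
y[4] = 0*3 + 2*0 = 0
y[5] = 0*0 = 0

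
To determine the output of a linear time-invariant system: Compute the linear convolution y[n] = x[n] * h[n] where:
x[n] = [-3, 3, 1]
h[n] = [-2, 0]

y[n] = sum_k x[k]*h[n-k]. Output length = len(x) + len(h) - 1 = 3 + 2 - 1 = 4.
y[0] = -3*-2 = 6
y[1] = 3*-2 + -3*0 = -6
y[2] = 1*-2 + 3*0 = -2
y[3] = 1*0 = 0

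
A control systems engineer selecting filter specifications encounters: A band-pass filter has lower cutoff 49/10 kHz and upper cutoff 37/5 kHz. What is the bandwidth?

Bandwidth = f_high - f_low
= 37/5 kHz - 49/10 kHz = 5/2 kHz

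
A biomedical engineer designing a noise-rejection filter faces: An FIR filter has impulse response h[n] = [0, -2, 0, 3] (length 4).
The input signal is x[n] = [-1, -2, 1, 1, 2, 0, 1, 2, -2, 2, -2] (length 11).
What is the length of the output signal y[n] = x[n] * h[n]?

For linear convolution, the output length is:
len(y) = len(x) + len(h) - 1 = 11 + 4 - 1 = 14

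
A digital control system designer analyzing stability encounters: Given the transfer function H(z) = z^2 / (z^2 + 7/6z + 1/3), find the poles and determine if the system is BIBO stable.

Poles are roots of the denominator: z^2 + 7/6z + 1/3 = 0.
Quadratic formula: z = [-(7/6) +/- sqrt((7/6)^2 - 4*(1/3))] / 2
Discriminant = 49/36 - 4/3 = 1/36; sqrt = 1/6.
z = (-7/6 +/- 1/6) / 2 => z = -1/2 or z = -2/3.
|p1| = 2/3, |p2| = 1/2.
For BIBO stability, all poles must lie inside the unit circle (|p| < 1).
System is STABLE since both |p| < 1.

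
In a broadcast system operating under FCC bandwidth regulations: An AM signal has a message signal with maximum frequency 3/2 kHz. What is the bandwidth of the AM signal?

In AM (double-sideband), the bandwidth is twice the message frequency.
BW = 2 * f_m = 2 * 3/2 kHz = 3 kHz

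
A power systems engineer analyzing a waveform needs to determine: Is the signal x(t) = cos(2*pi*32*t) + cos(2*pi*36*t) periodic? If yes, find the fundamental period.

f1 = 32 Hz, f2 = 36 Hz
Period T1 = 1/32, T2 = 1/36
Ratio T1/T2 = 36/32, which is rational.
The signal is periodic with fundamental period T = 1/GCD(32,36) = 1/4 s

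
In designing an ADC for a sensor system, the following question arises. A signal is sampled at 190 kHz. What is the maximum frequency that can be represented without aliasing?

The maximum frequency that can be represented without aliasing
is the Nyquist frequency: f_max = f_s / 2 = 190 kHz / 2 = 95 kHz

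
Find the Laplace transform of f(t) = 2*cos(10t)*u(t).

Standard pair: cos(wt)*u(t) <-> s/(s^2+w^2)
With w = 10: L{2*cos(10t)*u(t)} = 2s/(s^2+100)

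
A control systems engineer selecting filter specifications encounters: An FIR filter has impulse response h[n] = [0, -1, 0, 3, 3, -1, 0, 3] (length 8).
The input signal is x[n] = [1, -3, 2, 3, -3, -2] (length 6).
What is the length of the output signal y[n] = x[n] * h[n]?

For linear convolution, the output length is:
len(y) = len(x) + len(h) - 1 = 6 + 8 - 1 = 13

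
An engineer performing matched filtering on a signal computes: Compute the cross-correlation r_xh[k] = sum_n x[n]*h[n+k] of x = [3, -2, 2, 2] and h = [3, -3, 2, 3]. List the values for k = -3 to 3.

Both sequences indexed from 0 and zero outside their support.
Lags with overlap: k = -3 to 3.
  r_xh[-3] = x[3]*h[0] = 6
  r_xh[-2] = x[2]*h[0] + x[3]*h[1] = 0
  r_xh[-1] = x[1]*h[0] + x[2]*h[1] + x[3]*h[2] = -8
  r_xh[0] = x[0]*h[0] + x[1]*h[1] + x[2]*h[2] + x[3]*h[3] = 25
  r_xh[1] = x[0]*h[1] + x[1]*h[2] + x[2]*h[3] = -7
  r_xh[2] = x[0]*h[2] + x[1]*h[3] = 0
  r_xh[3] = x[0]*h[3] = 9
r_xh = [6, 0, -8, 25, -7, 0, 9] (for k = -3, ..., 3)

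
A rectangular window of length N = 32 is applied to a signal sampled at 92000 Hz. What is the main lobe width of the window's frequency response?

For a rectangular window of length N,
the main lobe width in frequency is 2*f_s/N.
= 2*92000/32 = 5750 Hz
This determines the minimum frequency separation for resolving two sinusoids.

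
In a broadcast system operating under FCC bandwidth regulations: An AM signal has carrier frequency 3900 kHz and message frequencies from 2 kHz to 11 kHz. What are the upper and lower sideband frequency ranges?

Upper sideband (USB) = fc + [fm_low, fm_high] = 3900 + [2, 11] = [3902, 3911] kHz
Lower sideband (LSB) = fc - [fm_high, fm_low] = 3900 - [11, 2] = [3889, 3898] kHz
Total occupied spectrum: 3889 kHz to 3911 kHz (plus carrier at 3900 kHz)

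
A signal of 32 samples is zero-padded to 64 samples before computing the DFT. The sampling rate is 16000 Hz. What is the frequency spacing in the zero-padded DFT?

Original DFT: N = 32, resolution = f_s/N = 16000/32 = 500 Hz
Zero-padded DFT: N = 64, resolution = f_s/N = 16000/64 = 250 Hz
Zero-padding interpolates the spectrum (finer frequency grid)
but does NOT improve the true spectral resolution (ability to resolve close frequencies).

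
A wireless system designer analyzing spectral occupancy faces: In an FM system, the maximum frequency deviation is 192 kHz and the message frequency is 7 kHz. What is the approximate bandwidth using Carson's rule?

Carson's rule: BW = 2*(delta_f + f_m)
= 2*(192 + 7) kHz = 398 kHz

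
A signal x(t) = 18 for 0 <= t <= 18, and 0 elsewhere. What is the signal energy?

Energy = integral of |x(t)|^2 dt over the signal duration
= 18^2 * 18 = 324 * 18 = 5832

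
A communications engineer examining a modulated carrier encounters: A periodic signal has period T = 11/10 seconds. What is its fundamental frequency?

The fundamental frequency is the reciprocal of the period.
f = 1/T = 1/(11/10) = 10/11 Hz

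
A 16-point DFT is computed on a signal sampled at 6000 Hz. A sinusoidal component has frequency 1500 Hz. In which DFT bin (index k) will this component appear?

DFT frequency resolution = f_s/N = 6000/16 = 375 Hz
Bin index k = f_signal / resolution = 1500 / 375 = 4
The signal frequency 1500 Hz falls in DFT bin k = 4.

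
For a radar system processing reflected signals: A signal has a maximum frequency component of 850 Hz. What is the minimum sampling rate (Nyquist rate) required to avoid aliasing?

By the Nyquist-Shannon sampling theorem,
the minimum sampling rate (Nyquist rate) must be at least 2 * f_max.
Nyquist rate = 2 * 850 Hz = 1700 Hz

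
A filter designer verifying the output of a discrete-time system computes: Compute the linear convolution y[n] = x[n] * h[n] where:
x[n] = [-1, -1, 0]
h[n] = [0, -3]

y[n] = sum_k x[k]*h[n-k]. Output length = len(x) + len(h) - 1 = 3 + 2 - 1 = 4.
y[0] = -1*0 = 0
y[1] = -1*0 + -1*-3 = 3
y[2] = 0*0 + -1*-3 = 3
y[3] = 0*-3 = 0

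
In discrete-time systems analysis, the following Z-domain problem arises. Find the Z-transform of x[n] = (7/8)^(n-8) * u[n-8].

Time-shifting property: if X(z) = Z{x[n]}, then Z{x[n-d]} = z^(-d) * X(z)
X(z) = z/(z - 7/8) for x[n] = (7/8)^n * u[n]
Z{x[n-8]} = z^(-8) * z/(z - 7/8) = z^(-7)/(z - 7/8)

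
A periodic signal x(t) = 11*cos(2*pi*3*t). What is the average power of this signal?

Average power of A*cos(wt) is A^2/2.
P = 11^2 / 2 = 121/2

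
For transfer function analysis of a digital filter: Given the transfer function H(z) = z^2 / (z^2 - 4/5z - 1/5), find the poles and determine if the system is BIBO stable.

Poles are roots of the denominator: z^2 - 4/5z - 1/5 = 0.
Quadratic formula: z = [-(-4/5) +/- sqrt((-4/5)^2 - 4*(-1/5))] / 2
Discriminant = 16/25 + 4/5 = 36/25; sqrt = 6/5.
z = (4/5 +/- 6/5) / 2 => z = 1 or z = -1/5.
|p1| = 1, |p2| = 1/5.
For BIBO stability, all poles must lie inside the unit circle (|p| < 1).
System is UNSTABLE since at least one |p| >= 1.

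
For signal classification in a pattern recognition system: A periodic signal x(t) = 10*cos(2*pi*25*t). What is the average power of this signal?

Average power of A*cos(wt) is A^2/2.
P = 10^2 / 2 = 100/2 = 50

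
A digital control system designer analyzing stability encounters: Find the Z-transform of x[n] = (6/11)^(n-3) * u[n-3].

Time-shifting property: if X(z) = Z{x[n]}, then Z{x[n-d]} = z^(-d) * X(z)
X(z) = z/(z - 6/11) for x[n] = (6/11)^n * u[n]
Z{x[n-3]} = z^(-3) * z/(z - 6/11) = z^(-2)/(z - 6/11)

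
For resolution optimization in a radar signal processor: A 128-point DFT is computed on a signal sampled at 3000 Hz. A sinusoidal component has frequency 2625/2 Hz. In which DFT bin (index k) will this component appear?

DFT frequency resolution = f_s/N = 3000/128 = 375/16 Hz
Bin index k = f_signal / resolution = 2625/2 / 375/16 = 56
The signal frequency 2625/2 Hz falls in DFT bin k = 56.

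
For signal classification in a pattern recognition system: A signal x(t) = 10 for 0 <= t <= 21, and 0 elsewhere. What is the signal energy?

Energy = integral of |x(t)|^2 dt over the signal duration
= 10^2 * 21 = 100 * 21 = 2100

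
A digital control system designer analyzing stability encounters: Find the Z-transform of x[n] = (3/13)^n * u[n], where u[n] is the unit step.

The Z-transform of a^n * u[n] is z/(z-a) for |z| > |a|.
Here a = 3/13, so X(z) = z/(z - (3/13)) = 13z/(13z - 3)
ROC: |z| > 3/13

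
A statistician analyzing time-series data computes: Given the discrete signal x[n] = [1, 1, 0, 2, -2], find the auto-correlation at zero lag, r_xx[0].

The auto-correlation at zero lag r_xx[0] equals the signal energy.
r_xx[0] = sum of x[n]^2 = 1^2 + 1^2 + 0^2 + 2^2 + (-2)^2
= 1 + 1 + 0 + 4 + 4 = 10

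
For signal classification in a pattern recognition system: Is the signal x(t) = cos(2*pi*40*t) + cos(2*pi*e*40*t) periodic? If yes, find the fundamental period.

f1 = 40 Hz, f2 = 40*e Hz
Ratio f2/f1 = e, which is irrational.
Since the frequency ratio is irrational, no common period exists.
The signal is not periodic.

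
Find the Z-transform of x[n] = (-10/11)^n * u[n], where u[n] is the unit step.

The Z-transform of a^n * u[n] is z/(z-a) for |z| > |a|.
Here a = -10/11, so X(z) = z/(z - (-10/11)) = 11z/(11z + 10)
ROC: |z| > 10/11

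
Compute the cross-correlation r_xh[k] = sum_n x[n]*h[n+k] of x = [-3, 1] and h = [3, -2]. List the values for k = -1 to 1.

Both sequences indexed from 0 and zero outside their support.
Lags with overlap: k = -1 to 1.
  r_xh[-1] = x[1]*h[0] = 3
  r_xh[0] = x[0]*h[0] + x[1]*h[1] = -11
  r_xh[1] = x[0]*h[1] = 6
r_xh = [3, -11, 6] (for k = -1, ..., 1)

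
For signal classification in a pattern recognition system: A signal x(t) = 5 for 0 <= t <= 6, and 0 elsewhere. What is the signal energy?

Energy = integral of |x(t)|^2 dt over the signal duration
= 5^2 * 6 = 25 * 6 = 150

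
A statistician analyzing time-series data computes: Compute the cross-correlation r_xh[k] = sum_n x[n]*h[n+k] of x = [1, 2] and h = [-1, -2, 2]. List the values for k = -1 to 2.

Both sequences indexed from 0 and zero outside their support.
Lags with overlap: k = -1 to 2.
  r_xh[-1] = x[1]*h[0] = -2
  r_xh[0] = x[0]*h[0] + x[1]*h[1] = -5
  r_xh[1] = x[0]*h[1] + x[1]*h[2] = 2
  r_xh[2] = x[0]*h[2] = 2
r_xh = [-2, -5, 2, 2] (for k = -1, ..., 2)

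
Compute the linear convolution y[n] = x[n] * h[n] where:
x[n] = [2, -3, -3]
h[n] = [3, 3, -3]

y[n] = sum_k x[k]*h[n-k]. Output length = len(x) + len(h) - 1 = 3 + 3 - 1 = 5.
y[0] = 2*3 = 6
y[1] = -3*3 + 2*3 = -3
y[2] = -3*3 + -3*3 + 2*-3 = -24
y[3] = -3*3 + -3*-3 = 0
y[4] = -3*-3 = 9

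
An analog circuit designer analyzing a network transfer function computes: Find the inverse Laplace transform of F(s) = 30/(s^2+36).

Standard pair: w/(s^2+w^2) <-> sin(wt)*u(t)
Recognize w^2 = 36, so w = 6; numerator 30 = 5*6.
f(t) = 5*sin(6t)*u(t)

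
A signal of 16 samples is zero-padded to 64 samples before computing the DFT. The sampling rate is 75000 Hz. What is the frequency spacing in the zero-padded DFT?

Original DFT: N = 16, resolution = f_s/N = 75000/16 = 9375/2 Hz
Zero-padded DFT: N = 64, resolution = f_s/N = 75000/64 = 9375/8 Hz
Zero-padding interpolates the spectrum (finer frequency grid)
but does NOT improve the true spectral resolution (ability to resolve close frequencies).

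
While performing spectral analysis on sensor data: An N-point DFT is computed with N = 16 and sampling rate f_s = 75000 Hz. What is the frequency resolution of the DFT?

DFT frequency resolution = f_s / N
= 75000 / 16 = 9375/2 Hz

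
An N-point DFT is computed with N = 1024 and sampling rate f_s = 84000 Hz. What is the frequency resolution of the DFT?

DFT frequency resolution = f_s / N
= 84000 / 1024 = 2625/32 Hz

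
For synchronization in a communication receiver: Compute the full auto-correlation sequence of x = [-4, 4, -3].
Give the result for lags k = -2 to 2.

r_xx[k] = sum_m x[m]*x[m+k], indexed from 0, for k = -2 to 2:
  r_xx[-2] = x[2]*x[0] = 12
  r_xx[-1] = x[1]*x[0] + x[2]*x[1] = -28
  r_xx[0] = x[0]*x[0] + x[1]*x[1] + x[2]*x[2] = 41
  r_xx[1] = x[0]*x[1] + x[1]*x[2] = -28
  r_xx[2] = x[0]*x[2] = 12
r_xx = [12, -28, 41, -28, 12]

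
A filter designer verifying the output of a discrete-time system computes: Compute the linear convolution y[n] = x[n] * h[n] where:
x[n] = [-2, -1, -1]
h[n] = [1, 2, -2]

y[n] = sum_k x[k]*h[n-k]. Output length = len(x) + len(h) - 1 = 3 + 3 - 1 = 5.
y[0] = -2*1 = -2
y[1] = -1*1 + -2*2 = -5
y[2] = -1*1 + -1*2 + -2*-2 = 1
y[3] = -1*2 + -1*-2 = 0
y[4] = -1*-2 = 2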